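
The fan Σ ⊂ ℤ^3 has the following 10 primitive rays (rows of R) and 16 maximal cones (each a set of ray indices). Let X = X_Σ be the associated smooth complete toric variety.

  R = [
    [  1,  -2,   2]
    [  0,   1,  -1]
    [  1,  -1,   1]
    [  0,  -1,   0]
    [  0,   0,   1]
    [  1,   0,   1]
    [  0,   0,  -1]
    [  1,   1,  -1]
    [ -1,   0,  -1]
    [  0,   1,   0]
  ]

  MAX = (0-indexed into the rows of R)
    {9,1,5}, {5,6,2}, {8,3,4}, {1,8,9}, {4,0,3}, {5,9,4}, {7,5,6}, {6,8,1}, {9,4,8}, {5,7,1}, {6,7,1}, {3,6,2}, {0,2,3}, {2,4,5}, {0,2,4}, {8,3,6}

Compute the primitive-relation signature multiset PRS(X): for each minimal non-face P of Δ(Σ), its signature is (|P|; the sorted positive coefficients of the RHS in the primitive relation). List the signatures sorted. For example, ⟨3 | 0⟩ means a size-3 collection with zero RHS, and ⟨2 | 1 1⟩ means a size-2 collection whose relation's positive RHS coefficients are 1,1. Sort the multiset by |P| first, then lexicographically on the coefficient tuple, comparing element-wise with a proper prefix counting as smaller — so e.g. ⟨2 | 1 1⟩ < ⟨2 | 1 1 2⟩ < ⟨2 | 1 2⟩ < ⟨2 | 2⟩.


23 minimal non-faces of Δ(Σ) (on 10 rays):

  P={3,9}:  v_{3} + v_{9} = 0  so sig = ⟨2 | 0⟩
  P={4,6}:  v_{4} + v_{6} = 0  so sig = ⟨2 | 0⟩
  P={5,8}:  v_{5} + v_{8} = 0  so sig = ⟨2 | 0⟩
  P={0,1}:  v_{0} + v_{1} = v_{2}  so sig = ⟨2 | 1⟩
  P={1,3}:  v_{1} + v_{3} = v_{6}  so sig = ⟨2 | 1⟩
  P={1,4}:  v_{1} + v_{4} = v_{9}  so sig = ⟨2 | 1⟩
  P={2,8}:  v_{2} + v_{8} = v_{3}  so sig = ⟨2 | 1⟩
  P={2,9}:  v_{2} + v_{9} = v_{5}  so sig = ⟨2 | 1⟩
  P={3,5}:  v_{3} + v_{5} = v_{2}  so sig = ⟨2 | 1⟩
  P={6,9}:  v_{6} + v_{9} = v_{1}  so sig = ⟨2 | 1⟩
  P={0,6}:  v_{0} + v_{6} = v_{2} + v_{3}  so sig = ⟨2 | 1 1⟩
  P={0,9}:  v_{0} + v_{9} = v_{2} + v_{4}  so sig = ⟨2 | 1 1⟩
  P={1,2}:  v_{1} + v_{2} = v_{5} + v_{6}  so sig = ⟨2 | 1 1⟩
  P={4,7}:  v_{4} + v_{7} = v_{1} + v_{5}  so sig = ⟨2 | 1 1⟩
  P={7,8}:  v_{7} + v_{8} = v_{1} + v_{6}  so sig = ⟨2 | 1 1⟩
  P={0,7}:  v_{0} + v_{7} = v_{2} + v_{5} + v_{6}  so sig = ⟨2 | 1 1 1⟩
  P={0,5}:  v_{0} + v_{5} = 2·v_{2} + v_{4}  so sig = ⟨2 | 1 2⟩
  P={0,8}:  v_{0} + v_{8} = 2·v_{3} + v_{4}  so sig = ⟨2 | 1 2⟩
  P={3,7}:  v_{3} + v_{7} = v_{5} + 2·v_{6}  so sig = ⟨2 | 1 2⟩
  P={7,9}:  v_{7} + v_{9} = 2·v_{1} + v_{5}  so sig = ⟨2 | 1 2⟩
  P={2,7}:  v_{2} + v_{7} = 2·v_{5} + 2·v_{6}  so sig = ⟨2 | 2 2⟩
  P={1,5,6}:  v_{1} + v_{5} + v_{6} = v_{7}  so sig = ⟨3 | 1⟩
  P={2,3,4}:  v_{2} + v_{3} + v_{4} = v_{0}  so sig = ⟨3 | 1⟩

Hence PRS(X_Σ) =
[⟨2 | 0⟩, ⟨2 | 0⟩, ⟨2 | 0⟩, ⟨2 | 1⟩, ⟨2 | 1⟩, ⟨2 | 1⟩, ⟨2 | 1⟩, ⟨2 | 1⟩, ⟨2 | 1⟩, ⟨2 | 1⟩, ⟨2 | 1 1⟩, ⟨2 | 1 1⟩, ⟨2 | 1 1⟩, ⟨2 | 1 1⟩, ⟨2 | 1 1⟩, ⟨2 | 1 1 1⟩, ⟨2 | 1 2⟩, ⟨2 | 1 2⟩, ⟨2 | 1 2⟩, ⟨2 | 1 2⟩, ⟨2 | 2 2⟩, ⟨3 | 1⟩, ⟨3 | 1⟩]


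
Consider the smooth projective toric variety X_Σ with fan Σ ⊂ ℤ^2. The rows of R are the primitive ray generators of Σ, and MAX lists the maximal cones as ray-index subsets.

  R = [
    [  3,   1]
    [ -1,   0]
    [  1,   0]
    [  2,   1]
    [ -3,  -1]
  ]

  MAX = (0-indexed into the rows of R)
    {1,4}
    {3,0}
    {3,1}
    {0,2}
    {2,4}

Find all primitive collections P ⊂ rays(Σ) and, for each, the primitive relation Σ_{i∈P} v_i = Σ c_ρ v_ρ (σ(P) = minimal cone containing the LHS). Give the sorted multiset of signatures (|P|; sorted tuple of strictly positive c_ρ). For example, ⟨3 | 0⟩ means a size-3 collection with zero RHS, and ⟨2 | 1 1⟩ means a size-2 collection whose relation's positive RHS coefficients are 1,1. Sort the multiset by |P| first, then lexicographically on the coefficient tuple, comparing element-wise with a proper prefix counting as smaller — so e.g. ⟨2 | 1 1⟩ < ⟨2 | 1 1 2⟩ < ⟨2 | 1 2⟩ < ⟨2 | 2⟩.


The 5 primitive collections of Σ (r=5, n=2):

  P = {0,4}:  v_{0} + v_{4} = 0  →  sig = ⟨2 | 0⟩
  P = {1,2}:  v_{1} + v_{2} = 0  →  sig = ⟨2 | 0⟩
  P = {0,1}:  v_{0} + v_{1} = v_{3}  →  sig = ⟨2 | 1⟩
  P = {2,3}:  v_{2} + v_{3} = v_{0}  →  sig = ⟨2 | 1⟩
  P = {3,4}:  v_{3} + v_{4} = v_{1}  →  sig = ⟨2 | 1⟩

so the primitive-relation signature multiset is
[⟨2 | 0⟩, ⟨2 | 0⟩, ⟨2 | 1⟩, ⟨2 | 1⟩, ⟨2 | 1⟩]


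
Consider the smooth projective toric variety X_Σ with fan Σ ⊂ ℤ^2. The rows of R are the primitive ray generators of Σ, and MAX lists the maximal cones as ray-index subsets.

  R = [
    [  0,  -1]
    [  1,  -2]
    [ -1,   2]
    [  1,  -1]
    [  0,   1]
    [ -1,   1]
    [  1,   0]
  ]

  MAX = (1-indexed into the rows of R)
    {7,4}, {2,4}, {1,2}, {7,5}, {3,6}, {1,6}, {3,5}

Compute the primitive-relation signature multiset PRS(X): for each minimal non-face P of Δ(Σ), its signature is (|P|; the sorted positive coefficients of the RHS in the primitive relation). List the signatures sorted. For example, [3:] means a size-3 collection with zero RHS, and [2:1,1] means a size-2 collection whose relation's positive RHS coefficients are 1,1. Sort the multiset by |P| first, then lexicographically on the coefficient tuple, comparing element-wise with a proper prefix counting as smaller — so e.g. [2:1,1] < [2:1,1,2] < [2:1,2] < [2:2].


Minimal non-faces — 14 found among 7 rays, 7 max cones:

  P={1,5}:  v_{1} + v_{5} = 0  →  sig = [2:]
  P={2,3}:  v_{2} + v_{3} = 0  →  sig = [2:]
  P={4,6}:  v_{4} + v_{6} = 0  →  sig = [2:]
  P={1,3}:  v_{1} + v_{3} = v_{6}  →  sig = [2:1]
  P={1,4}:  v_{1} + v_{4} = v_{2}  →  sig = [2:1]
  P={1,7}:  v_{1} + v_{7} = v_{4}  →  sig = [2:1]
  P={2,5}:  v_{2} + v_{5} = v_{4}  →  sig = [2:1]
  P={2,6}:  v_{2} + v_{6} = v_{1}  →  sig = [2:1]
  P={3,4}:  v_{3} + v_{4} = v_{5}  →  sig = [2:1]
  P={4,5}:  v_{4} + v_{5} = v_{7}  →  sig = [2:1]
  P={5,6}:  v_{5} + v_{6} = v_{3}  →  sig = [2:1]
  P={6,7}:  v_{6} + v_{7} = v_{5}  →  sig = [2:1]
  P={2,7}:  v_{2} + v_{7} = 2·v_{4}  →  sig = [2:2]
  P={3,7}:  v_{3} + v_{7} = 2·v_{5}  →  sig = [2:2]

Hence PRS(X_Σ) =
    |P|=2: 14 collections, coeffs (), (), (), (1), (1), (1), (1), (1), (1), (1), (1), (1), (2), (2)


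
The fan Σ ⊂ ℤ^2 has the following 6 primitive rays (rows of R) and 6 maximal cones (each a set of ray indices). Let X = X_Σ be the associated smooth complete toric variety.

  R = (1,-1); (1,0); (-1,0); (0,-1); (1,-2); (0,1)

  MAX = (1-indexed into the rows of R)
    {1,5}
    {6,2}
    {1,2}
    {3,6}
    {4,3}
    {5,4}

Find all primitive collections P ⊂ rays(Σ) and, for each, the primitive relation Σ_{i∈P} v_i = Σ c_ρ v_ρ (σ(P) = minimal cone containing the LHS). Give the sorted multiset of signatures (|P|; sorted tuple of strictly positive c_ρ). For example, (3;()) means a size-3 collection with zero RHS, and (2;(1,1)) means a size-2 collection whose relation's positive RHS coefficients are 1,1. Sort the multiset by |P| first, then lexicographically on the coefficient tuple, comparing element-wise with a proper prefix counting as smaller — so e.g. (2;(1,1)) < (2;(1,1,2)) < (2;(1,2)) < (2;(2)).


Primitive collections (9):

  P = {2,3}:  v_{2} + v_{3} = 0  →  sig = (2;())
  P = {4,6}:  v_{4} + v_{6} = 0  →  sig = (2;())
  P = {1,3}:  v_{1} + v_{3} = v_{4}  →  sig = (2;(1))
  P = {1,4}:  v_{1} + v_{4} = v_{5}  →  sig = (2;(1))
  P = {1,6}:  v_{1} + v_{6} = v_{2}  →  sig = (2;(1))
  P = {2,4}:  v_{2} + v_{4} = v_{1}  →  sig = (2;(1))
  P = {5,6}:  v_{5} + v_{6} = v_{1}  →  sig = (2;(1))
  P = {2,5}:  v_{2} + v_{5} = 2·v_{1}  →  sig = (2;(2))
  P = {3,5}:  v_{3} + v_{5} = 2·v_{4}  →  sig = (2;(2))

Hence PRS(X_Σ) =
    (2;())
    (2;())
    (2;(1))
    (2;(1))
    (2;(1))
    (2;(1))
    (2;(1))
    (2;(2))
    (2;(2))


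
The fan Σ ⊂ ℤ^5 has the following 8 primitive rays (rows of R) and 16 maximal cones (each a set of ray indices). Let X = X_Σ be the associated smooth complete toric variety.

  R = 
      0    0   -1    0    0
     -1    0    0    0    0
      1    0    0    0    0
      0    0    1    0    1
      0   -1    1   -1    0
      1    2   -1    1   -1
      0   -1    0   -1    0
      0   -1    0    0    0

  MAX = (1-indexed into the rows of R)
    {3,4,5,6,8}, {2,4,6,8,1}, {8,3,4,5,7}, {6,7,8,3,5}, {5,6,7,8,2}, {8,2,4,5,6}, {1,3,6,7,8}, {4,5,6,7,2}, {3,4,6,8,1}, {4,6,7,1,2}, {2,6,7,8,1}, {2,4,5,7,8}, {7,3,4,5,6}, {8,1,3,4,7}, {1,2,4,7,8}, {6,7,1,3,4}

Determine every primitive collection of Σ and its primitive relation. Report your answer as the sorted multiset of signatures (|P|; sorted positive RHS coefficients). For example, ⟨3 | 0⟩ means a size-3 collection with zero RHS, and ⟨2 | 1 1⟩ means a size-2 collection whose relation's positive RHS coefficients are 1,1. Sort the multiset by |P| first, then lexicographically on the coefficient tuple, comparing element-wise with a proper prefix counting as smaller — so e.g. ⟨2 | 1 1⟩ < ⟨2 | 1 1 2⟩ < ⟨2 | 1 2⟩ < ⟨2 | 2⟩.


Minimal non-faces — 3 found among 8 rays, 16 max cones:

  {2,3}:  v_{2} + v_{3} = 0 ; sig = ⟨2 | 0⟩
  {1,5}:  v_{1} + v_{5} = v_{7} ; sig = ⟨2 | 1⟩
  {4,6,7,8}:  v_{4} + v_{6} + v_{7} + v_{8} = v_{3} ; sig = ⟨4 | 1⟩

Hence PRS(X_Σ) =
{ ⟨2 | 0⟩,  ⟨2 | 1⟩,  ⟨4 | 1⟩ }


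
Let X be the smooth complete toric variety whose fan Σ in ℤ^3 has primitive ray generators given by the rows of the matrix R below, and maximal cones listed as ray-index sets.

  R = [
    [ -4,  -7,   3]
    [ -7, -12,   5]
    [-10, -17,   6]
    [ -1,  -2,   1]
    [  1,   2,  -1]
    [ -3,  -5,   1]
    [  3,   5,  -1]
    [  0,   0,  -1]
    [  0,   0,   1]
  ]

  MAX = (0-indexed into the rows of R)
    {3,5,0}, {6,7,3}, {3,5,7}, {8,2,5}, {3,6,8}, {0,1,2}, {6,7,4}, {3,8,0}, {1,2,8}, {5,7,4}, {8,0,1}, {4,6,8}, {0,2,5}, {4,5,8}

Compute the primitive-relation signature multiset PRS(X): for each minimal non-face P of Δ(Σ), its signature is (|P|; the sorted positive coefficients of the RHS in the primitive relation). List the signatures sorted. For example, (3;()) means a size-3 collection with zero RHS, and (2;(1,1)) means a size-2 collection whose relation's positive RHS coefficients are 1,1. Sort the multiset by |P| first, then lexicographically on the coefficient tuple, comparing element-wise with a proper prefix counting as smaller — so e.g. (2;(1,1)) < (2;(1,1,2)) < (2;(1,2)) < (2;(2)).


Δ(Σ) — 9 vertices, 18 min non-faces:

  P={3,4}:  v_{3} + v_{4} = 0 — sig = (2;())
  P={5,6}:  v_{5} + v_{6} = 0 — sig = (2;())
  P={7,8}:  v_{7} + v_{8} = 0 — sig = (2;())
  P={1,5}:  v_{1} + v_{5} = v_{2} — sig = (2;(1))
  P={2,6}:  v_{2} + v_{6} = v_{1} — sig = (2;(1))
  P={0,4}:  v_{0} + v_{4} = v_{5} + v_{8} — sig = (2;(1,1))
  P={0,6}:  v_{0} + v_{6} = v_{3} + v_{8} — sig = (2;(1,1))
  P={0,7}:  v_{0} + v_{7} = v_{3} + v_{5} — sig = (2;(1,1))
  P={1,6}:  v_{1} + v_{6} = v_{0} + v_{8} — sig = (2;(1,1))
  P={1,7}:  v_{1} + v_{7} = v_{0} + v_{5} — sig = (2;(1,1))
  P={2,3}:  v_{2} + v_{3} = 2·v_{0} + v_{5} — sig = (2;(1,2))
  P={2,7}:  v_{2} + v_{7} = v_{0} + 2·v_{5} — sig = (2;(1,2))
  P={1,3}:  v_{1} + v_{3} = 2·v_{0} — sig = (2;(2))
  P={1,4}:  v_{1} + v_{4} = 2·v_{5} + 2·v_{8} — sig = (2;(2,2))
  P={2,4}:  v_{2} + v_{4} = 3·v_{5} + 2·v_{8} — sig = (2;(2,3))
  P={0,5,8}:  v_{0} + v_{5} + v_{8} = v_{1} — sig = (3;(1))
  P={3,5,8}:  v_{3} + v_{5} + v_{8} = v_{0} — sig = (3;(1))
  P={0,2,8}:  v_{0} + v_{2} + v_{8} = 2·v_{1} — sig = (3;(2))

so the primitive-relation signature multiset is
    (2;())
    (2;())
    (2;())
    (2;(1))
    (2;(1))
    (2;(1,1))
    (2;(1,1))
    (2;(1,1))
    (2;(1,1))
    (2;(1,1))
    (2;(1,2))
    (2;(1,2))
    (2;(2))
    (2;(2,2))
    (2;(2,3))
    (3;(1))
    (3;(1))
    (3;(2))


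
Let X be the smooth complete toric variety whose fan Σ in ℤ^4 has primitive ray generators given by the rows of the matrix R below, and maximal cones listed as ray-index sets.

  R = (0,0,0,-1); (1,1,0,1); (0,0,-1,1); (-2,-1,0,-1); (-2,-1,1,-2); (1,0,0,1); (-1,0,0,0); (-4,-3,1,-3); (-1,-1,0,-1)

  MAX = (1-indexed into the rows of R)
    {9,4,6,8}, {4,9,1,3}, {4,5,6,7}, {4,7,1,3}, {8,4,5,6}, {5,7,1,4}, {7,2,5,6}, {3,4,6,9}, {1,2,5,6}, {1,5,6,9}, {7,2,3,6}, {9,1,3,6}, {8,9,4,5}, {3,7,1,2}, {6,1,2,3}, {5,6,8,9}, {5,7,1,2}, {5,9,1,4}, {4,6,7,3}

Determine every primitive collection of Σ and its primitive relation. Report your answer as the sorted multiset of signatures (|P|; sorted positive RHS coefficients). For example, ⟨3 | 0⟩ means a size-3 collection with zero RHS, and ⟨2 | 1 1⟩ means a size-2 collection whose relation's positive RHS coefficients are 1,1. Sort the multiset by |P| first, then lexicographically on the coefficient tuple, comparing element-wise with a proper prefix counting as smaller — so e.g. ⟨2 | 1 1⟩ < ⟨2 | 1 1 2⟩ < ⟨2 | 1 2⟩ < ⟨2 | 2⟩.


11 minimal non-faces of Δ(Σ) (on 9 rays):

  P={2,9}:  v_{2} + v_{9} = 0 — sig = ⟨2 | 0⟩
  P={2,4}:  v_{2} + v_{4} = v_{7} — sig = ⟨2 | 1⟩
  P={3,5}:  v_{3} + v_{5} = v_{4} — sig = ⟨2 | 1⟩
  P={7,9}:  v_{7} + v_{9} = v_{4} — sig = ⟨2 | 1⟩
  P={2,8}:  v_{2} + v_{8} = v_{4} + v_{5} + v_{6} — sig = ⟨2 | 1 1 1⟩
  P={3,8}:  v_{3} + v_{8} = 2·v_{4} + v_{6} + v_{9} — sig = ⟨2 | 1 1 2⟩
  P={7,8}:  v_{7} + v_{8} = 2·v_{4} + v_{5} + v_{6} — sig = ⟨2 | 1 1 2⟩
  P={1,8}:  v_{1} + v_{8} = v_{5} + 2·v_{9} — sig = ⟨2 | 1 2⟩
  P={1,6,7}:  v_{1} + v_{6} + v_{7} = 0 — sig = ⟨3 | 0⟩
  P={1,4,6}:  v_{1} + v_{4} + v_{6} = v_{9} — sig = ⟨3 | 1⟩
  P={4,5,6,9}:  v_{4} + v_{5} + v_{6} + v_{9} = v_{8} — sig = ⟨4 | 1⟩

Hence PRS(X_Σ) =
[⟨2 | 0⟩, ⟨2 | 1⟩, ⟨2 | 1⟩, ⟨2 | 1⟩, ⟨2 | 1 1 1⟩, ⟨2 | 1 1 2⟩, ⟨2 | 1 1 2⟩, ⟨2 | 1 2⟩, ⟨3 | 0⟩, ⟨3 | 1⟩, ⟨4 | 1⟩]


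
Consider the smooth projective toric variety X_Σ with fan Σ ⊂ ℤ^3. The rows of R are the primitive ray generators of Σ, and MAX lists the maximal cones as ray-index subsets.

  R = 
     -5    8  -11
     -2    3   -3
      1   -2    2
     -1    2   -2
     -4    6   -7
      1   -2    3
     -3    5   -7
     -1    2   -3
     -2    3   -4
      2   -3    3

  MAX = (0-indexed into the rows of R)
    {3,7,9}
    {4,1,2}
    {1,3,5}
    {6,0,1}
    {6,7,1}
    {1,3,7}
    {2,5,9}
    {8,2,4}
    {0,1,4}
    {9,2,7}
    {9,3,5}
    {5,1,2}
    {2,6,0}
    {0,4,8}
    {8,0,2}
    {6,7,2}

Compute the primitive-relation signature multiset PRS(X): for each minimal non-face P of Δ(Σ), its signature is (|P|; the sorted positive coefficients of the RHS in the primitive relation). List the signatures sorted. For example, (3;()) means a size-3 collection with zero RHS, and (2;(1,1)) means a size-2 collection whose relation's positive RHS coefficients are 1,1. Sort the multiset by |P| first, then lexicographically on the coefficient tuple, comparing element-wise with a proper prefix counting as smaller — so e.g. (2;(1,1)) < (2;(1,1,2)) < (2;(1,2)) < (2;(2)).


The 25 primitive collections of Σ (r=10, n=3):

  {1,9}:  v_{1} + v_{9} = 0  so sig = (2;())
  {2,3}:  v_{2} + v_{3} = 0  so sig = (2;())
  {5,7}:  v_{5} + v_{7} = 0  so sig = (2;())
  {1,8}:  v_{1} + v_{8} = v_{4}  so sig = (2;(1))
  {4,9}:  v_{4} + v_{9} = v_{8}  so sig = (2;(1))
  {5,6}:  v_{5} + v_{6} = v_{8}  so sig = (2;(1))
  {6,8}:  v_{6} + v_{8} = v_{0}  so sig = (2;(1))
  {7,8}:  v_{7} + v_{8} = v_{6}  so sig = (2;(1))
  {3,8}:  v_{3} + v_{8} = v_{1} + v_{7}  so sig = (2;(1,1))
  {4,6}:  v_{4} + v_{6} = v_{0} + v_{1}  so sig = (2;(1,1))
  {4,7}:  v_{4} + v_{7} = v_{1} + v_{6}  so sig = (2;(1,1))
  {5,8}:  v_{5} + v_{8} = v_{1} + v_{2}  so sig = (2;(1,1))
  {8,9}:  v_{8} + v_{9} = v_{2} + v_{7}  so sig = (2;(1,1))
  {0,3}:  v_{0} + v_{3} = v_{1} + v_{6} + v_{7}  so sig = (2;(1,1,1))
  {0,9}:  v_{0} + v_{9} = v_{2} + v_{6} + v_{7}  so sig = (2;(1,1,1))
  {3,4}:  v_{3} + v_{4} = 2·v_{1} + v_{7}  so sig = (2;(1,2))
  {3,6}:  v_{3} + v_{6} = v_{1} + 2·v_{7}  so sig = (2;(1,2))
  {4,5}:  v_{4} + v_{5} = 2·v_{1} + v_{2}  so sig = (2;(1,2))
  {6,9}:  v_{6} + v_{9} = v_{2} + 2·v_{7}  so sig = (2;(1,2))
  {0,5}:  v_{0} + v_{5} = 2·v_{8}  so sig = (2;(2))
  {0,7}:  v_{0} + v_{7} = 2·v_{6}  so sig = (2;(2))
  {1,2,7}:  v_{1} + v_{2} + v_{7} = v_{8}  so sig = (3;(1))
  {1,2,6}:  v_{1} + v_{2} + v_{6} = 2·v_{8}  so sig = (3;(2))
  {0,1,2}:  v_{0} + v_{1} + v_{2} = 3·v_{8}  so sig = (3;(3))
  {0,2,4}:  v_{0} + v_{2} + v_{4} = 4·v_{8}  so sig = (3;(4))

Sorted signature multiset PRS(X):
[(2;()), (2;()), (2;()), (2;(1)), (2;(1)), (2;(1)), (2;(1)), (2;(1)), (2;(1,1)), (2;(1,1)), (2;(1,1)), (2;(1,1)), (2;(1,1)), (2;(1,1,1)), (2;(1,1,1)), (2;(1,2)), (2;(1,2)), (2;(1,2)), (2;(1,2)), (2;(2)), (2;(2)), (3;(1)), (3;(2)), (3;(3)), (3;(4))]


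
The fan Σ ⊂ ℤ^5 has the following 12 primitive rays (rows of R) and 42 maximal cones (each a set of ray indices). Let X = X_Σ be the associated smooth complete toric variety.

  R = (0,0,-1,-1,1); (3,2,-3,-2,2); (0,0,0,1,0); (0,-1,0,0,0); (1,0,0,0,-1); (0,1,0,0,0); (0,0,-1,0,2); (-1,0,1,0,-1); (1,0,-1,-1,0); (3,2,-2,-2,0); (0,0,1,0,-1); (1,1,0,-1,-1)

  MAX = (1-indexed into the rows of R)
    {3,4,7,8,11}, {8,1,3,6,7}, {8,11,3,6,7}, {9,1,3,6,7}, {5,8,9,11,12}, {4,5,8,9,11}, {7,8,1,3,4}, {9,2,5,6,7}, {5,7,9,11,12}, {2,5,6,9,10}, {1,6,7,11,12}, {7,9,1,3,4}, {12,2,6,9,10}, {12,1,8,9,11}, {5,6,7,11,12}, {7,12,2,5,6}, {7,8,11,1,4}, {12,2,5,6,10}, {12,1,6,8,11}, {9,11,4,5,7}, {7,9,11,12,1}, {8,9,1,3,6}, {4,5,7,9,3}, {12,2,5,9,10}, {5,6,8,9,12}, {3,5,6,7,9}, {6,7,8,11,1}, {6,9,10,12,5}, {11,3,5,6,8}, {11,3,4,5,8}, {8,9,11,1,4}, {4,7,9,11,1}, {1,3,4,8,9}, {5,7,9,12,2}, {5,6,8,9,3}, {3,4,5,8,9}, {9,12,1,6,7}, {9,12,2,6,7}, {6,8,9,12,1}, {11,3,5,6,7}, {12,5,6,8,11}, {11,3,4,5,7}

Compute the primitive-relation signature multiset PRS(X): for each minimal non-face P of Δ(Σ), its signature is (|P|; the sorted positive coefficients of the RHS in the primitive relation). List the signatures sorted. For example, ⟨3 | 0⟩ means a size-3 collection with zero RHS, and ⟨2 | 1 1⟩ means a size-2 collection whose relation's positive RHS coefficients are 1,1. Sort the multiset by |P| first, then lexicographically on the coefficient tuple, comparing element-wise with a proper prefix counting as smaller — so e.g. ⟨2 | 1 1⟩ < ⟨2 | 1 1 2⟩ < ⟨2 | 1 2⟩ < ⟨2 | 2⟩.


The 23 primitive collections of Σ (r=12, n=5):

  P = {4,6}:  v_{4} + v_{6} = 0  ⟹  sig = ⟨2 | 0⟩
  P = {1,5}:  v_{1} + v_{5} = v_{9}  ⟹  sig = ⟨2 | 1⟩
  P = {7,10}:  v_{7} + v_{10} = v_{2}  ⟹  sig = ⟨2 | 1⟩
  P = {3,12}:  v_{3} + v_{12} = v_{5} + v_{6}  ⟹  sig = ⟨2 | 1 1⟩
  P = {4,12}:  v_{4} + v_{12} = v_{9} + v_{11}  ⟹  sig = ⟨2 | 1 1⟩
  P = {8,10}:  v_{8} + v_{10} = v_{6} + v_{9} + v_{12}  ⟹  sig = ⟨2 | 1 1 1⟩
  P = {2,8}:  v_{2} + v_{8} = v_{6} + v_{7} + v_{9} + v_{12}  ⟹  sig = ⟨2 | 1 1 1 1⟩
  P = {4,10}:  v_{4} + v_{10} = v_{5} + v_{7} + v_{9} + v_{12}  ⟹  sig = ⟨2 | 1 1 1 1⟩
  P = {1,10}:  v_{1} + v_{10} = v_{6} + v_{7} + 2·v_{9} + v_{12}  ⟹  sig = ⟨2 | 1 1 1 2⟩
  P = {2,4}:  v_{2} + v_{4} = v_{5} + 2·v_{7} + v_{9} + v_{12}  ⟹  sig = ⟨2 | 1 1 1 2⟩
  P = {10,11}:  v_{10} + v_{11} = v_{5} + v_{7} + 2·v_{12}  ⟹  sig = ⟨2 | 1 1 2⟩
  P = {1,2}:  v_{1} + v_{2} = v_{6} + 2·v_{7} + 2·v_{9} + v_{12}  ⟹  sig = ⟨2 | 1 1 2 2⟩
  P = {3,10}:  v_{3} + v_{10} = 2·v_{5} + 2·v_{6} + v_{7} + v_{9}  ⟹  sig = ⟨2 | 1 1 2 2⟩
  P = {2,11}:  v_{2} + v_{11} = v_{5} + 2·v_{7} + 2·v_{12}  ⟹  sig = ⟨2 | 1 2 2⟩
  P = {2,3}:  v_{2} + v_{3} = 2·v_{5} + 2·v_{6} + 2·v_{7} + v_{9}  ⟹  sig = ⟨2 | 1 2 2 2⟩
  P = {1,3,11}:  v_{1} + v_{3} + v_{11} = 0  ⟹  sig = ⟨3 | 0⟩
  P = {5,7,8}:  v_{5} + v_{7} + v_{8} = 0  ⟹  sig = ⟨3 | 0⟩
  P = {3,9,11}:  v_{3} + v_{9} + v_{11} = v_{5}  ⟹  sig = ⟨3 | 1⟩
  P = {6,9,11}:  v_{6} + v_{9} + v_{11} = v_{12}  ⟹  sig = ⟨3 | 1⟩
  P = {7,8,9}:  v_{7} + v_{8} + v_{9} = v_{1}  ⟹  sig = ⟨3 | 1⟩
  P = {7,8,12}:  v_{7} + v_{8} + v_{12} = v_{1} + v_{6} + v_{11}  ⟹  sig = ⟨3 | 1 1 1⟩
  P = {5,6,7,9,12}:  v_{5} + v_{6} + v_{7} + v_{9} + v_{12} = v_{10}  ⟹  sig = ⟨5 | 1⟩
  P = {2,5,6,9,12}:  v_{2} + v_{5} + v_{6} + v_{9} + v_{12} = 2·v_{10}  ⟹  sig = ⟨5 | 2⟩

so the primitive-relation signature multiset is
    ⟨2 | 0⟩
    ⟨2 | 1⟩
    ⟨2 | 1⟩
    ⟨2 | 1 1⟩
    ⟨2 | 1 1⟩
    ⟨2 | 1 1 1⟩
    ⟨2 | 1 1 1 1⟩
    ⟨2 | 1 1 1 1⟩
    ⟨2 | 1 1 1 2⟩
    ⟨2 | 1 1 1 2⟩
    ⟨2 | 1 1 2⟩
    ⟨2 | 1 1 2 2⟩
    ⟨2 | 1 1 2 2⟩
    ⟨2 | 1 2 2⟩
    ⟨2 | 1 2 2 2⟩
    ⟨3 | 0⟩
    ⟨3 | 0⟩
    ⟨3 | 1⟩
    ⟨3 | 1⟩
    ⟨3 | 1⟩
    ⟨3 | 1 1 1⟩
    ⟨5 | 1⟩
    ⟨5 | 2⟩


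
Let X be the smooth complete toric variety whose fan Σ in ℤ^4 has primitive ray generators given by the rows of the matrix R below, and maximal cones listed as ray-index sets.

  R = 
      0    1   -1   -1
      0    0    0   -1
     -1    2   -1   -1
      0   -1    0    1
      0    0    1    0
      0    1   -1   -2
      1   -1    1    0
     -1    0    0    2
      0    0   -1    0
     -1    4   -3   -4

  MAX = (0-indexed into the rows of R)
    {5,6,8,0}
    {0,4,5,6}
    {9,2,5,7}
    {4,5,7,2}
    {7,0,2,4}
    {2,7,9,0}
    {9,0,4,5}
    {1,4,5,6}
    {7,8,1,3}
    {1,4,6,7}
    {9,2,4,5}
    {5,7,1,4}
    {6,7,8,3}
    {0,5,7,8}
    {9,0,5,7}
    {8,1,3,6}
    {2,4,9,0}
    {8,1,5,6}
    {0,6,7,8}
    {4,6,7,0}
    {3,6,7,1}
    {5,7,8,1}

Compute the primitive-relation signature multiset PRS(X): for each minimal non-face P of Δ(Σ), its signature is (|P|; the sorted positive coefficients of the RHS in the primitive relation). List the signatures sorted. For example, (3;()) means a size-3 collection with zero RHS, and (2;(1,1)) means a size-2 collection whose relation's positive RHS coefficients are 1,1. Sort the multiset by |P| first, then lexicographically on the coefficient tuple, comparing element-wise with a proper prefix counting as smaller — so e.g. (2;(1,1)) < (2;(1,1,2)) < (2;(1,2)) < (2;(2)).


The 18 primitive collections of Σ (r=10, n=4):

  {4,8}:  v_{4} + v_{8} = 0 ; sig = (2;())
  {0,1}:  v_{0} + v_{1} = v_{5} ; sig = (2;(1))
  {0,3}:  v_{0} + v_{3} = v_{8} ; sig = (2;(1))
  {2,3}:  v_{2} + v_{3} = v_{5} + v_{7} ; sig = (2;(1,1))
  {2,6}:  v_{2} + v_{6} = v_{0} + v_{4} ; sig = (2;(1,1))
  {3,5}:  v_{3} + v_{5} = v_{1} + v_{8} ; sig = (2;(1,1))
  {2,8}:  v_{2} + v_{8} = v_{0} + v_{5} + v_{7} ; sig = (2;(1,1,1))
  {3,4}:  v_{3} + v_{4} = v_{1} + v_{6} + v_{7} ; sig = (2;(1,1,1))
  {1,2}:  v_{1} + v_{2} = v_{4} + 2·v_{5} + v_{7} ; sig = (2;(1,1,2))
  {3,9}:  v_{3} + v_{9} = v_{0} + 2·v_{5} + v_{7} ; sig = (2;(1,1,2))
  {6,9}:  v_{6} + v_{9} = 2·v_{0} + v_{4} + v_{5} ; sig = (2;(1,1,2))
  {1,9}:  v_{1} + v_{9} = v_{2} + 2·v_{5} ; sig = (2;(1,2))
  {8,9}:  v_{8} + v_{9} = 2·v_{0} + 2·v_{5} + v_{7} ; sig = (2;(1,2,2))
  {5,6,7}:  v_{5} + v_{6} + v_{7} = 0 ; sig = (3;())
  {0,2,5}:  v_{0} + v_{2} + v_{5} = v_{9} ; sig = (3;(1))
  {4,7,9}:  v_{4} + v_{7} + v_{9} = 2·v_{2} ; sig = (3;(2))
  {0,4,5,7}:  v_{0} + v_{4} + v_{5} + v_{7} = v_{2} ; sig = (4;(1))
  {1,6,7,8}:  v_{1} + v_{6} + v_{7} + v_{8} = v_{3} ; sig = (4;(1))

Hence PRS(X_Σ) =
    (2;())
    (2;(1))
    (2;(1))
    (2;(1,1))
    (2;(1,1))
    (2;(1,1))
    (2;(1,1,1))
    (2;(1,1,1))
    (2;(1,1,2))
    (2;(1,1,2))
    (2;(1,1,2))
    (2;(1,2))
    (2;(1,2,2))
    (3;())
    (3;(1))
    (3;(2))
    (4;(1))
    (4;(1))


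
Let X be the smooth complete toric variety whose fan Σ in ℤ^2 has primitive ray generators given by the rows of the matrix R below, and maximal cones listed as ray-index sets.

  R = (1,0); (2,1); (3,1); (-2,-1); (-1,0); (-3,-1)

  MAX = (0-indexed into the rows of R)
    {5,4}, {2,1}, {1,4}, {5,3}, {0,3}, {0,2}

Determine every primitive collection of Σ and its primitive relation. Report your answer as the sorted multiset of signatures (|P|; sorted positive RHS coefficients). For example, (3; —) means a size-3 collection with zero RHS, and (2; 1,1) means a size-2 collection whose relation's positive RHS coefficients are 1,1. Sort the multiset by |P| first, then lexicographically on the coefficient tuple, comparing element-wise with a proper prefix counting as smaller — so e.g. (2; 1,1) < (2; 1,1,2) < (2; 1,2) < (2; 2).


Σ has 9 primitive collections:

  P={0,4}:  v_{0} + v_{4} = 0 — sig = (2; —)
  P={1,3}:  v_{1} + v_{3} = 0 — sig = (2; —)
  P={2,5}:  v_{2} + v_{5} = 0 — sig = (2; —)
  P={0,1}:  v_{0} + v_{1} = v_{2} — sig = (2; 1)
  P={0,5}:  v_{0} + v_{5} = v_{3} — sig = (2; 1)
  P={1,5}:  v_{1} + v_{5} = v_{4} — sig = (2; 1)
  P={2,3}:  v_{2} + v_{3} = v_{0} — sig = (2; 1)
  P={2,4}:  v_{2} + v_{4} = v_{1} — sig = (2; 1)
  P={3,4}:  v_{3} + v_{4} = v_{5} — sig = (2; 1)

Hence PRS(X_Σ) =
[(2; —), (2; —), (2; —), (2; 1), (2; 1), (2; 1), (2; 1), (2; 1), (2; 1)]


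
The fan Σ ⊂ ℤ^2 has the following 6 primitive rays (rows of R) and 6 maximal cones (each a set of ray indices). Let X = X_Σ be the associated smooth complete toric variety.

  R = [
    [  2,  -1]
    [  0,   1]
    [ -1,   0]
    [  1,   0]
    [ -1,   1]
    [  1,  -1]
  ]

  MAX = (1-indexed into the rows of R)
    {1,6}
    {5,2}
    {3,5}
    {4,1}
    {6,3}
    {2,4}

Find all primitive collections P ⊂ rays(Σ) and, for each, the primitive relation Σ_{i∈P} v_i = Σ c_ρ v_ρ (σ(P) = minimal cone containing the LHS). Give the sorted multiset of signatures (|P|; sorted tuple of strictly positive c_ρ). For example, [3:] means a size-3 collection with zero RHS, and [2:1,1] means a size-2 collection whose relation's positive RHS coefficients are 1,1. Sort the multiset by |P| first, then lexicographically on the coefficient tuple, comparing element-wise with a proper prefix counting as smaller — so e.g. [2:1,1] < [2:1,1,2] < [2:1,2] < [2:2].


|primitive collections| = 9. Relations:

  P = {3,4}:  v_{3} + v_{4} = 0 ; sig = [2:]
  P = {5,6}:  v_{5} + v_{6} = 0 ; sig = [2:]
  P = {1,3}:  v_{1} + v_{3} = v_{6} ; sig = [2:1]
  P = {1,5}:  v_{1} + v_{5} = v_{4} ; sig = [2:1]
  P = {2,3}:  v_{2} + v_{3} = v_{5} ; sig = [2:1]
  P = {2,6}:  v_{2} + v_{6} = v_{4} ; sig = [2:1]
  P = {4,5}:  v_{4} + v_{5} = v_{2} ; sig = [2:1]
  P = {4,6}:  v_{4} + v_{6} = v_{1} ; sig = [2:1]
  P = {1,2}:  v_{1} + v_{2} = 2·v_{4} ; sig = [2:2]

Signatures (|P|; sorted positive RHS coefficients), sorted:
    |P|=2: 9 collections, coeffs (), (), (1), (1), (1), (1), (1), (1), (2)


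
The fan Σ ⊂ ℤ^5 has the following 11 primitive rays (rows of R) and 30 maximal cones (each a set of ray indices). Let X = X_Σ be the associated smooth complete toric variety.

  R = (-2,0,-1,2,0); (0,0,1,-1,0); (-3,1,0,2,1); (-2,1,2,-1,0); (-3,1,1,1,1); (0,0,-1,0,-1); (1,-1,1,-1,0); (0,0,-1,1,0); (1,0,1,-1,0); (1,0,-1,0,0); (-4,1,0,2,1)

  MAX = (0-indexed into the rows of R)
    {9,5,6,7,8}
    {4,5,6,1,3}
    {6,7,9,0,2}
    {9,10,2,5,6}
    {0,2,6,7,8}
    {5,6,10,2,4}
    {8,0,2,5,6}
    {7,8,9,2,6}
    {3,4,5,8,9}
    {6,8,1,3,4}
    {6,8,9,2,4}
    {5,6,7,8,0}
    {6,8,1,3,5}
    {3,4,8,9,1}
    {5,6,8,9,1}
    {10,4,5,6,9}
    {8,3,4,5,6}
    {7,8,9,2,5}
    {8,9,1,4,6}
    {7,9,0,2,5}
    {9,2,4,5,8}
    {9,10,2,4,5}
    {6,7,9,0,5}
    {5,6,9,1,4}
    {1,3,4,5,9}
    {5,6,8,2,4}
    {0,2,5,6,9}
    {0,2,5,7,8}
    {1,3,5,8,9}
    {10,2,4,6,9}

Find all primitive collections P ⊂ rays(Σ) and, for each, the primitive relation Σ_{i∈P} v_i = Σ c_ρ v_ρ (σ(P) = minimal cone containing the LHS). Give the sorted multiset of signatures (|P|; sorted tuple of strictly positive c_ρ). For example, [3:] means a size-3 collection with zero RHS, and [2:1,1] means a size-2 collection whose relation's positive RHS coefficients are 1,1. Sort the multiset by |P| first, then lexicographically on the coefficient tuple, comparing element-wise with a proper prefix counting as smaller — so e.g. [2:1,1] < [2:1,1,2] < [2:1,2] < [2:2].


Primitive collections (20):

  • {1,7}:  v_{1} + v_{7} = 0  ⇒ sig = [2:]
  • {1,2}:  v_{1} + v_{2} = v_{4}  ⇒ sig = [2:1]
  • {4,7}:  v_{4} + v_{7} = v_{2}  ⇒ sig = [2:1]
  • {8,10}:  v_{8} + v_{10} = v_{4}  ⇒ sig = [2:1]
  • {0,1}:  v_{0} + v_{1} = v_{2} + v_{5} + v_{6}  ⇒ sig = [2:1,1,1]
  • {3,7}:  v_{3} + v_{7} = v_{4} + v_{5} + v_{8}  ⇒ sig = [2:1,1,1]
  • {0,3}:  v_{0} + v_{3} = v_{2} + v_{4} + 2·v_{5} + v_{6} + v_{8}  ⇒ sig = [2:1,1,1,1,2]
  • {1,10}:  v_{1} + v_{10} = 2·v_{4} + v_{5} + v_{6} + v_{9}  ⇒ sig = [2:1,1,1,2]
  • {7,10}:  v_{7} + v_{10} = 2·v_{2} + v_{5} + v_{6} + v_{9}  ⇒ sig = [2:1,1,1,2]
  • {0,4}:  v_{0} + v_{4} = 2·v_{2} + v_{5} + v_{6}  ⇒ sig = [2:1,1,2]
  • {2,3}:  v_{2} + v_{3} = 2·v_{4} + v_{5} + v_{8}  ⇒ sig = [2:1,1,2]
  • {3,10}:  v_{3} + v_{10} = v_{1} + 2·v_{4} + v_{5}  ⇒ sig = [2:1,1,2]
  • {0,10}:  v_{0} + v_{10} = 3·v_{2} + 2·v_{5} + 2·v_{6} + v_{9}  ⇒ sig = [2:1,2,2,3]
  • {0,8,9}:  v_{0} + v_{8} + v_{9} = v_{7}  ⇒ sig = [3:1]
  • {3,6,9}:  v_{3} + v_{6} + v_{9} = 2·v_{1}  ⇒ sig = [3:2]
  • {1,4,5,8}:  v_{1} + v_{4} + v_{5} + v_{8} = v_{3}  ⇒ sig = [4:1]
  • {2,5,6,7}:  v_{2} + v_{5} + v_{6} + v_{7} = v_{0}  ⇒ sig = [4:1]
  • {2,5,6,8,9}:  v_{2} + v_{5} + v_{6} + v_{8} + v_{9} = 0  ⇒ sig = [5:]
  • {2,4,5,6,9}:  v_{2} + v_{4} + v_{5} + v_{6} + v_{9} = v_{10}  ⇒ sig = [5:1]
  • {4,5,6,8,9}:  v_{4} + v_{5} + v_{6} + v_{8} + v_{9} = v_{1}  ⇒ sig = [5:1]

so the primitive-relation signature multiset is
    |P|=2: 13 collections, coeffs (), (1), (1), (1), (1,1,1), (1,1,1), (1,1,1,1,2), (1,1,1,2), (1,1,1,2), (1,1,2), (1,1,2), (1,1,2), (1,2,2,3)
    |P|=3: 2 collections, coeffs (1), (2)
    |P|=4: 2 collections, coeffs (1), (1)
    |P|=5: 3 collections, coeffs (), (1), (1)


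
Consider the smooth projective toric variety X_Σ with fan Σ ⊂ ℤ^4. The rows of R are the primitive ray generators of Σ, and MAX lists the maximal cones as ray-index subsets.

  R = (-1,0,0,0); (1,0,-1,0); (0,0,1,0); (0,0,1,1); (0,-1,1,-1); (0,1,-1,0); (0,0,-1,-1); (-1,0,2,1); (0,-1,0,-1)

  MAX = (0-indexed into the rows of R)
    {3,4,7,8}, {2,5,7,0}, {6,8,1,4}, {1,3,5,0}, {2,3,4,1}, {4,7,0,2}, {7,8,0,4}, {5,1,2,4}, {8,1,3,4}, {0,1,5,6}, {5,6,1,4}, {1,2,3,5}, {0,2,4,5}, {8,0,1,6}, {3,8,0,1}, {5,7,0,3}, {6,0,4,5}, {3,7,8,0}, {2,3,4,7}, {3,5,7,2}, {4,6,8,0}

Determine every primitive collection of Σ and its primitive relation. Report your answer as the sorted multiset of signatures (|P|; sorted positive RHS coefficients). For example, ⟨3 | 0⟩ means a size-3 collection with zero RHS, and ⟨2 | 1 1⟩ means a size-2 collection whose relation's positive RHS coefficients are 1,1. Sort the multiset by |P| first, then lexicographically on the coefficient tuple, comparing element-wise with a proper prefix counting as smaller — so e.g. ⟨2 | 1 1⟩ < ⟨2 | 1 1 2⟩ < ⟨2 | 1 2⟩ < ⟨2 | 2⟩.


Σ has 12 primitive collections:

  {3,6}:  v_{3} + v_{6} = 0  ⇒ sig = ⟨2 | 0⟩
  {1,7}:  v_{1} + v_{7} = v_{3}  ⇒ sig = ⟨2 | 1⟩
  {2,8}:  v_{2} + v_{8} = v_{4}  ⇒ sig = ⟨2 | 1⟩
  {5,8}:  v_{5} + v_{8} = v_{6}  ⇒ sig = ⟨2 | 1⟩
  {2,6}:  v_{2} + v_{6} = v_{4} + v_{5}  ⇒ sig = ⟨2 | 1 1⟩
  {6,7}:  v_{6} + v_{7} = v_{0} + v_{2}  ⇒ sig = ⟨2 | 1 1⟩
  {0,1,2}:  v_{0} + v_{1} + v_{2} = 0  ⇒ sig = ⟨3 | 0⟩
  {0,1,4}:  v_{0} + v_{1} + v_{4} = v_{8}  ⇒ sig = ⟨3 | 1⟩
  {0,2,3}:  v_{0} + v_{2} + v_{3} = v_{7}  ⇒ sig = ⟨3 | 1⟩
  {3,4,5}:  v_{3} + v_{4} + v_{5} = v_{2}  ⇒ sig = ⟨3 | 1⟩
  {0,3,4}:  v_{0} + v_{3} + v_{4} = v_{7} + v_{8}  ⇒ sig = ⟨3 | 1 1⟩
  {4,5,7}:  v_{4} + v_{5} + v_{7} = v_{0} + 2·v_{2}  ⇒ sig = ⟨3 | 1 2⟩

Hence PRS(X_Σ) =
    ⟨2 | 0⟩
    ⟨2 | 1⟩
    ⟨2 | 1⟩
    ⟨2 | 1⟩
    ⟨2 | 1 1⟩
    ⟨2 | 1 1⟩
    ⟨3 | 0⟩
    ⟨3 | 1⟩
    ⟨3 | 1⟩
    ⟨3 | 1⟩
    ⟨3 | 1 1⟩
    ⟨3 | 1 2⟩


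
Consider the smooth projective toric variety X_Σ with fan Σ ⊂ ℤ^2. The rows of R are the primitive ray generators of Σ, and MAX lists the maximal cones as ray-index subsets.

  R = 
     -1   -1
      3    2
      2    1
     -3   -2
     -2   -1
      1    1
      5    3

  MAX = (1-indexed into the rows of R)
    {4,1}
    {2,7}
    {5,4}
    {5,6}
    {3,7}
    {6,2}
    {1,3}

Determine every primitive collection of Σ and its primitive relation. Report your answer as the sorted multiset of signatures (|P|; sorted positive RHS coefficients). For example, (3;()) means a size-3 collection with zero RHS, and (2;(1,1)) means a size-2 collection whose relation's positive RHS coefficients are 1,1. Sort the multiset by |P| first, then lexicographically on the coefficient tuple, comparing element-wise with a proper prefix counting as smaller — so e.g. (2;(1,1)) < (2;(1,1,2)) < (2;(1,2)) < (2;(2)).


14 minimal non-faces of Δ(Σ) (on 7 rays):

  P = {1,6}:  v_{1} + v_{6} = 0 ; sig = (2;())
  P = {2,4}:  v_{2} + v_{4} = 0 ; sig = (2;())
  P = {3,5}:  v_{3} + v_{5} = 0 ; sig = (2;())
  P = {1,2}:  v_{1} + v_{2} = v_{3} ; sig = (2;(1))
  P = {1,5}:  v_{1} + v_{5} = v_{4} ; sig = (2;(1))
  P = {2,3}:  v_{2} + v_{3} = v_{7} ; sig = (2;(1))
  P = {2,5}:  v_{2} + v_{5} = v_{6} ; sig = (2;(1))
  P = {3,4}:  v_{3} + v_{4} = v_{1} ; sig = (2;(1))
  P = {3,6}:  v_{3} + v_{6} = v_{2} ; sig = (2;(1))
  P = {4,6}:  v_{4} + v_{6} = v_{5} ; sig = (2;(1))
  P = {4,7}:  v_{4} + v_{7} = v_{3} ; sig = (2;(1))
  P = {5,7}:  v_{5} + v_{7} = v_{2} ; sig = (2;(1))
  P = {1,7}:  v_{1} + v_{7} = 2·v_{3} ; sig = (2;(2))
  P = {6,7}:  v_{6} + v_{7} = 2·v_{2} ; sig = (2;(2))

so the primitive-relation signature multiset is
[(2;()), (2;()), (2;()), (2;(1)), (2;(1)), (2;(1)), (2;(1)), (2;(1)), (2;(1)), (2;(1)), (2;(1)), (2;(1)), (2;(2)), (2;(2))]


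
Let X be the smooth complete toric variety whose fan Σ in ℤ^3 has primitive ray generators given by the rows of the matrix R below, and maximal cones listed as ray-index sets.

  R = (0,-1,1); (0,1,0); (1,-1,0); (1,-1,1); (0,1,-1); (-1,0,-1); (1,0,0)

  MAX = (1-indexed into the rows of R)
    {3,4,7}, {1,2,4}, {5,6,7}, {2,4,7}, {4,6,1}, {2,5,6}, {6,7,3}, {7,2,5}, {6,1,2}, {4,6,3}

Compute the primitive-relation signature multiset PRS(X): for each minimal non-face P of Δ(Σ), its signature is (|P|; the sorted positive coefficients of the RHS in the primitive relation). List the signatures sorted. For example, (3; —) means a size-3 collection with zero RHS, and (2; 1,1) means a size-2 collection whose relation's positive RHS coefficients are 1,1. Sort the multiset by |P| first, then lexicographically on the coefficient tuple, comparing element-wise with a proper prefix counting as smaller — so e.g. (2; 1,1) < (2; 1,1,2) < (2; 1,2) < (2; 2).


Primitive collections (9):

  • {1,5}:  v_{1} + v_{5} = 0 — sig = (2; —)
  • {1,7}:  v_{1} + v_{7} = v_{4} — sig = (2; 1)
  • {2,3}:  v_{2} + v_{3} = v_{7} — sig = (2; 1)
  • {4,5}:  v_{4} + v_{5} = v_{7} — sig = (2; 1)
  • {1,3}:  v_{1} + v_{3} = 2·v_{4} + v_{6} — sig = (2; 1,2)
  • {3,5}:  v_{3} + v_{5} = v_{6} + 2·v_{7} — sig = (2; 1,2)
  • {2,4,6}:  v_{2} + v_{4} + v_{6} = 0 — sig = (3; —)
  • {2,6,7}:  v_{2} + v_{6} + v_{7} = v_{5} — sig = (3; 1)
  • {4,6,7}:  v_{4} + v_{6} + v_{7} = v_{3} — sig = (3; 1)

Hence PRS(X_Σ) =
[(2; —), (2; 1), (2; 1), (2; 1), (2; 1,2), (2; 1,2), (3; —), (3; 1), (3; 1)]


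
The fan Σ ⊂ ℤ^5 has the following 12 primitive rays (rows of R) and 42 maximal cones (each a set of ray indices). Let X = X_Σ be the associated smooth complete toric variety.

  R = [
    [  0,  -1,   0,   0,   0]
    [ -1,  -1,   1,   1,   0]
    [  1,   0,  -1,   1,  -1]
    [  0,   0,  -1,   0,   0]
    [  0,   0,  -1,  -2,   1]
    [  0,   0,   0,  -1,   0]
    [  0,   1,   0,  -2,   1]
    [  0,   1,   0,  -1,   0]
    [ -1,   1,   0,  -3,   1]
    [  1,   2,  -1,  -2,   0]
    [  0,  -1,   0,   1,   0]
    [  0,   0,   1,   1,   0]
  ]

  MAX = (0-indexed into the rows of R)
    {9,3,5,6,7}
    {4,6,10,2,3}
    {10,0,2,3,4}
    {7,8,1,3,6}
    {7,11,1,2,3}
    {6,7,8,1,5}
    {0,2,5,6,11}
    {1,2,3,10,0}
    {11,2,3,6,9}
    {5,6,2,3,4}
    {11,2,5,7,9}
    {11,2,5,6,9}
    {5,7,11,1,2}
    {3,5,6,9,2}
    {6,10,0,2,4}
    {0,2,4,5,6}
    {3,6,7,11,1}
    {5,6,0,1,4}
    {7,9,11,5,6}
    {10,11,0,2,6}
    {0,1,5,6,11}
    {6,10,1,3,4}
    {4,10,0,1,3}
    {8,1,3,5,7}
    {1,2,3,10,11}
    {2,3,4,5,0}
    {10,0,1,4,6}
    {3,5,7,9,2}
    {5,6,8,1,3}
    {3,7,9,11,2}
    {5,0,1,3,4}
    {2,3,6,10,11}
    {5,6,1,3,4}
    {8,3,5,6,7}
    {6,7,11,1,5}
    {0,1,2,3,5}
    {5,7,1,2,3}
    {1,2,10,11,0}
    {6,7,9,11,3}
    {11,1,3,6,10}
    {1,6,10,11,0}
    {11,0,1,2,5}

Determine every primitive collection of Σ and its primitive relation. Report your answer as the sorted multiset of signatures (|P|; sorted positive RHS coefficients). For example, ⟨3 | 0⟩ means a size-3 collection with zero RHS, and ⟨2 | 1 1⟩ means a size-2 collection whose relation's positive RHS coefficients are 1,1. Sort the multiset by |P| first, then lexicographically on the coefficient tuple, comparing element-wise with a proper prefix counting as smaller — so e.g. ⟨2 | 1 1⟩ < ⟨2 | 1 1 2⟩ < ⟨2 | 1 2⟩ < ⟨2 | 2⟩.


Minimal non-faces — 22 found among 12 rays, 42 max cones:

  P = {7,10}:  v_{7} + v_{10} = 0 ; sig = ⟨2 | 0⟩
  P = {0,7}:  v_{0} + v_{7} = v_{5} ; sig = ⟨2 | 1⟩
  P = {1,9}:  v_{1} + v_{9} = v_{7} ; sig = ⟨2 | 1⟩
  P = {5,10}:  v_{5} + v_{10} = v_{0} ; sig = ⟨2 | 1⟩
  P = {4,11}:  v_{4} + v_{11} = v_{6} + v_{10} ; sig = ⟨2 | 1 1⟩
  P = {9,10}:  v_{9} + v_{10} = v_{2} + v_{6} ; sig = ⟨2 | 1 1⟩
  P = {0,9}:  v_{0} + v_{9} = v_{2} + v_{5} + v_{6} ; sig = ⟨2 | 1 1 1⟩
  P = {2,8}:  v_{2} + v_{8} = v_{3} + v_{5} + v_{7} ; sig = ⟨2 | 1 1 1⟩
  P = {4,7}:  v_{4} + v_{7} = v_{3} + v_{5} + v_{6} ; sig = ⟨2 | 1 1 1⟩
  P = {8,11}:  v_{8} + v_{11} = v_{1} + v_{6} + v_{7} ; sig = ⟨2 | 1 1 1⟩
  P = {8,10}:  v_{8} + v_{10} = v_{1} + v_{3} + v_{5} + v_{6} ; sig = ⟨2 | 1 1 1 1⟩
  P = {0,8}:  v_{0} + v_{8} = v_{1} + v_{3} + 2·v_{5} + v_{6} ; sig = ⟨2 | 1 1 1 2⟩
  P = {4,9}:  v_{4} + v_{9} = v_{2} + v_{3} + v_{5} + 2·v_{6} ; sig = ⟨2 | 1 1 1 2⟩
  P = {8,9}:  v_{8} + v_{9} = v_{3} + v_{5} + v_{6} + 2·v_{7} ; sig = ⟨2 | 1 1 1 2⟩
  P = {4,8}:  v_{4} + v_{8} = v_{1} + 2·v_{3} + 2·v_{5} + 2·v_{6} ; sig = ⟨2 | 1 2 2 2⟩
  P = {1,2,6}:  v_{1} + v_{2} + v_{6} = 0 ; sig = ⟨3 | 0⟩
  P = {3,5,11}:  v_{3} + v_{5} + v_{11} = 0 ; sig = ⟨3 | 0⟩
  P = {0,3,6}:  v_{0} + v_{3} + v_{6} = v_{4} ; sig = ⟨3 | 1⟩
  P = {0,3,11}:  v_{0} + v_{3} + v_{11} = v_{10} ; sig = ⟨3 | 1⟩
  P = {2,6,7}:  v_{2} + v_{6} + v_{7} = v_{9} ; sig = ⟨3 | 1⟩
  P = {1,2,4}:  v_{1} + v_{2} + v_{4} = v_{0} + v_{3} ; sig = ⟨3 | 1 1⟩
  P = {1,3,5,6,7}:  v_{1} + v_{3} + v_{5} + v_{6} + v_{7} = v_{8} ; sig = ⟨5 | 1⟩

so the primitive-relation signature multiset is
    |P|=2: 15 collections, coeffs (), (1), (1), (1), (1,1), (1,1), (1,1,1), (1,1,1), (1,1,1), (1,1,1), (1,1,1,1), (1,1,1,2), (1,1,1,2), (1,1,1,2), (1,2,2,2)
    |P|=3: 6 collections, coeffs (), (), (1), (1), (1), (1,1)
    |P|=5: 1 collection, coeffs (1)


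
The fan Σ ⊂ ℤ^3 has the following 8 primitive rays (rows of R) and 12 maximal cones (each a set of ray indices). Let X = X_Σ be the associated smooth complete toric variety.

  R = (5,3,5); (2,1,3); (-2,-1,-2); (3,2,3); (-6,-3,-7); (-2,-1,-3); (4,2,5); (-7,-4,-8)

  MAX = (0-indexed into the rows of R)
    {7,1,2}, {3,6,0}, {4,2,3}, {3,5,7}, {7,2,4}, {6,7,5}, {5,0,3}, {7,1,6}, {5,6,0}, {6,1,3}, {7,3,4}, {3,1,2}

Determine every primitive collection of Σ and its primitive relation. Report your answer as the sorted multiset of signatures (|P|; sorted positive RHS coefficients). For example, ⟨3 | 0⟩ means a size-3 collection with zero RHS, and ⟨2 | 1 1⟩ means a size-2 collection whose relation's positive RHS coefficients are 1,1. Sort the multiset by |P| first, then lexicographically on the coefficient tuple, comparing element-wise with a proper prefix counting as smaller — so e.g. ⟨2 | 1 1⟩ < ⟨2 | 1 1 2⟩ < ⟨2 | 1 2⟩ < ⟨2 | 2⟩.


|primitive collections| = 14. Relations:

  P = {1,5}:  v_{1} + v_{5} = 0  ⟹  sig = ⟨2 | 0⟩
  P = {0,2}:  v_{0} + v_{2} = v_{3}  ⟹  sig = ⟨2 | 1⟩
  P = {0,7}:  v_{0} + v_{7} = v_{5}  ⟹  sig = ⟨2 | 1⟩
  P = {2,6}:  v_{2} + v_{6} = v_{1}  ⟹  sig = ⟨2 | 1⟩
  P = {4,6}:  v_{4} + v_{6} = v_{2}  ⟹  sig = ⟨2 | 1⟩
  P = {0,1}:  v_{0} + v_{1} = v_{3} + v_{6}  ⟹  sig = ⟨2 | 1 1⟩
  P = {2,5}:  v_{2} + v_{5} = v_{3} + v_{7}  ⟹  sig = ⟨2 | 1 1⟩
  P = {0,4}:  v_{0} + v_{4} = 2·v_{3} + v_{7}  ⟹  sig = ⟨2 | 1 2⟩
  P = {1,4}:  v_{1} + v_{4} = 2·v_{2}  ⟹  sig = ⟨2 | 2⟩
  P = {4,5}:  v_{4} + v_{5} = 2·v_{3} + 2·v_{7}  ⟹  sig = ⟨2 | 2 2⟩
  P = {3,6,7}:  v_{3} + v_{6} + v_{7} = 0  ⟹  sig = ⟨3 | 0⟩
  P = {1,3,7}:  v_{1} + v_{3} + v_{7} = v_{2}  ⟹  sig = ⟨3 | 1⟩
  P = {2,3,7}:  v_{2} + v_{3} + v_{7} = v_{4}  ⟹  sig = ⟨3 | 1⟩
  P = {3,5,6}:  v_{3} + v_{5} + v_{6} = v_{0}  ⟹  sig = ⟨3 | 1⟩

Hence PRS(X_Σ) =
{ ⟨2 | 0⟩,  ⟨2 | 1⟩ ×4,  ⟨2 | 1 1⟩ ×2,  ⟨2 | 1 2⟩,  ⟨2 | 2⟩,  ⟨2 | 2 2⟩,  ⟨3 | 0⟩,  ⟨3 | 1⟩ ×3 }
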